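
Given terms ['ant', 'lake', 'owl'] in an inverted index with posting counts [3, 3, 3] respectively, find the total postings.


Summing posting list sizes:
'ant': 3 postings
'lake': 3 postings
'owl': 3 postings
Total = 3 + 3 + 3 = 9

9


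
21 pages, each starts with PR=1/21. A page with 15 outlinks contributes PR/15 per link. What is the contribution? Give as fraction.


Initial PR = 1/21 = 1/21
Outlinks = 15
Contribution per link = PR / outlinks
= 1/21 / 15
= 1/315

1/315


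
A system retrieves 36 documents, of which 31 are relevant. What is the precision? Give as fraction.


Precision = relevant_retrieved / total_retrieved
= 31 / 36
= 31 / (31 + 5)
= 31/36

31/36


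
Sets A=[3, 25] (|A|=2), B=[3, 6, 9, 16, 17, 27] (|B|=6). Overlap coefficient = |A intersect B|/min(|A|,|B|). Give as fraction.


A intersect B = [3]
|A intersect B| = 1
min(|A|, |B|) = min(2, 6) = 2
Overlap = 1 / 2 = 1/2

1/2


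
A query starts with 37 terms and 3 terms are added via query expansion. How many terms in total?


Original terms: 37
Expansion terms: 3
Total = 37 + 3 = 40

40


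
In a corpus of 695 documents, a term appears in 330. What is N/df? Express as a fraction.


IDF ratio = N / df
= 695 / 330
= 139/66

139/66


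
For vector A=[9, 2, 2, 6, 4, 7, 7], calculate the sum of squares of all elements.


|A|^2 = sum of squared components
A[0]^2 = 9^2 = 81
A[1]^2 = 2^2 = 4
A[2]^2 = 2^2 = 4
A[3]^2 = 6^2 = 36
A[4]^2 = 4^2 = 16
A[5]^2 = 7^2 = 49
A[6]^2 = 7^2 = 49
Sum = 81 + 4 + 4 + 36 + 16 + 49 + 49 = 239

239


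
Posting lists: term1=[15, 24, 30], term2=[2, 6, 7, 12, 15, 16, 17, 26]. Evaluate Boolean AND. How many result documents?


Boolean AND: find intersection of posting lists
term1 docs: [15, 24, 30]
term2 docs: [2, 6, 7, 12, 15, 16, 17, 26]
Intersection: [15]
|intersection| = 1

1


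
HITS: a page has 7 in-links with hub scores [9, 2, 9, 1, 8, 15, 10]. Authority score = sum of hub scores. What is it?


Authority = sum of hub scores of in-linkers
In-link 1: hub score = 9
In-link 2: hub score = 2
In-link 3: hub score = 9
In-link 4: hub score = 1
In-link 5: hub score = 8
In-link 6: hub score = 15
In-link 7: hub score = 10
Authority = 9 + 2 + 9 + 1 + 8 + 15 + 10 = 54

54


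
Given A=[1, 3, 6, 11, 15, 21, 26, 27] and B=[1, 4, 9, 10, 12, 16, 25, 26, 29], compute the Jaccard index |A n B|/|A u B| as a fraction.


A intersect B = [1, 26]
|A intersect B| = 2
A union B = [1, 3, 4, 6, 9, 10, 11, 12, 15, 16, 21, 25, 26, 27, 29]
|A union B| = 15
Jaccard = 2/15 = 2/15

2/15


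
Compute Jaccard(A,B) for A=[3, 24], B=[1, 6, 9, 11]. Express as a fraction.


A intersect B = []
|A intersect B| = 0
A union B = [1, 3, 6, 9, 11, 24]
|A union B| = 6
Jaccard = 0/6 = 0

0


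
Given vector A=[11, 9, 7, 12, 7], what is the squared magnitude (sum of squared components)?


|A|^2 = sum of squared components
A[0]^2 = 11^2 = 121
A[1]^2 = 9^2 = 81
A[2]^2 = 7^2 = 49
A[3]^2 = 12^2 = 144
A[4]^2 = 7^2 = 49
Sum = 121 + 81 + 49 + 144 + 49 = 444

444


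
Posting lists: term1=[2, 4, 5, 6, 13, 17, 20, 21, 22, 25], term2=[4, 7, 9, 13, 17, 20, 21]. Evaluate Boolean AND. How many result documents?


Boolean AND: find intersection of posting lists
term1 docs: [2, 4, 5, 6, 13, 17, 20, 21, 22, 25]
term2 docs: [4, 7, 9, 13, 17, 20, 21]
Intersection: [4, 13, 17, 20, 21]
|intersection| = 5

5


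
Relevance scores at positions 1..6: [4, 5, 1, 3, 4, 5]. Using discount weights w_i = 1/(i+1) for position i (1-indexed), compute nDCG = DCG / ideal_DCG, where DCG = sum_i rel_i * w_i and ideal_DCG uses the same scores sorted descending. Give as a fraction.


Position discount weights w_i = 1/(i+1) for i=1..6:
Weights = [1/2, 1/3, 1/4, 1/5, 1/6, 1/7]
Actual relevance: [4, 5, 1, 3, 4, 5]
DCG = 4/2 + 5/3 + 1/4 + 3/5 + 4/6 + 5/7 = 2477/420
Ideal relevance (sorted desc): [5, 5, 4, 4, 3, 1]
Ideal DCG = 5/2 + 5/3 + 4/4 + 4/5 + 3/6 + 1/7 = 694/105
nDCG = DCG / ideal_DCG = 2477/420 / 694/105 = 2477/2776

2477/2776


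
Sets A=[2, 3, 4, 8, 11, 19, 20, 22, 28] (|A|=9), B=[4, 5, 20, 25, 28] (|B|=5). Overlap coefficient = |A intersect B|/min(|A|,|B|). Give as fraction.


A intersect B = [4, 20, 28]
|A intersect B| = 3
min(|A|, |B|) = min(9, 5) = 5
Overlap = 3 / 5 = 3/5

3/5


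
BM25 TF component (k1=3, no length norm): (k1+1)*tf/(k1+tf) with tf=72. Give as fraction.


BM25 TF component = (k1+1)*tf / (k1+tf)
k1 = 3, tf = 72
Numerator = (3+1)*72 = 288
Denominator = 3 + 72 = 75
= 288/75 = 96/25

96/25


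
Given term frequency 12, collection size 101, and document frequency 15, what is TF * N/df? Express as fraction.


TF * (N/df)
= 12 * (101/15)
= 12 * 101/15
= 404/5

404/5


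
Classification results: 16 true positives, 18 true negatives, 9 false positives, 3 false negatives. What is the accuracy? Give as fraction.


Accuracy = (TP + TN) / (TP + TN + FP + FN)
TP + TN = 16 + 18 = 34
Total = 16 + 18 + 9 + 3 = 46
Accuracy = 34 / 46 = 17/23

17/23


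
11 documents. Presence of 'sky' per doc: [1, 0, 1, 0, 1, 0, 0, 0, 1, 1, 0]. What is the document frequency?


Checking each document for 'sky':
Doc 1: present
Doc 2: absent
Doc 3: present
Doc 4: absent
Doc 5: present
Doc 6: absent
Doc 7: absent
Doc 8: absent
Doc 9: present
Doc 10: present
Doc 11: absent
df = sum of presences = 1 + 0 + 1 + 0 + 1 + 0 + 0 + 0 + 1 + 1 + 0 = 5

5


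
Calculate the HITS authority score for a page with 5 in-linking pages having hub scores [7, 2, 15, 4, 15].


Authority = sum of hub scores of in-linkers
In-link 1: hub score = 7
In-link 2: hub score = 2
In-link 3: hub score = 15
In-link 4: hub score = 4
In-link 5: hub score = 15
Authority = 7 + 2 + 15 + 4 + 15 = 43

43


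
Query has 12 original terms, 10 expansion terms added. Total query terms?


Original terms: 12
Expansion terms: 10
Total = 12 + 10 = 22

22


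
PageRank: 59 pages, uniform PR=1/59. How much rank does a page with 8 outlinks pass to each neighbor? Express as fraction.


Initial PR = 1/59 = 1/59
Outlinks = 8
Contribution per link = PR / outlinks
= 1/59 / 8
= 1/472

1/472


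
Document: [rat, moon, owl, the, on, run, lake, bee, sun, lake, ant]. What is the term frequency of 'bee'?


Document has 11 words
Scanning for 'bee':
Found at positions: [7]
Count = 1

1


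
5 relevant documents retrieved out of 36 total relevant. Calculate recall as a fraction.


Recall = retrieved_relevant / total_relevant
= 5 / 36
= 5 / (5 + 31)
= 5/36

5/36


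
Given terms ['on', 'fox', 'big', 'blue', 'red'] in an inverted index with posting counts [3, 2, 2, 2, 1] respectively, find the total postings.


Summing posting list sizes:
'on': 3 postings
'fox': 2 postings
'big': 2 postings
'blue': 2 postings
'red': 1 postings
Total = 3 + 2 + 2 + 2 + 1 = 10

10


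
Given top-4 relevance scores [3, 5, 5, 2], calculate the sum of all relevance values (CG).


Cumulative Gain = sum of relevance scores
Position 1: rel=3, running sum=3
Position 2: rel=5, running sum=8
Position 3: rel=5, running sum=13
Position 4: rel=2, running sum=15
CG = 15

15


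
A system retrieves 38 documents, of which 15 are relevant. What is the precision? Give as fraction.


Precision = relevant_retrieved / total_retrieved
= 15 / 38
= 15 / (15 + 23)
= 15/38

15/38


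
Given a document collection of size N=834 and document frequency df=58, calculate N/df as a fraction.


IDF ratio = N / df
= 834 / 58
= 417/29

417/29


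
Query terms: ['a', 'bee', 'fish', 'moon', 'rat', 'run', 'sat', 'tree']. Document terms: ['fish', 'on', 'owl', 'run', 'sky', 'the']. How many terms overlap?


Query terms: ['a', 'bee', 'fish', 'moon', 'rat', 'run', 'sat', 'tree']
Document terms: ['fish', 'on', 'owl', 'run', 'sky', 'the']
Common terms: ['fish', 'run']
Overlap count = 2

2


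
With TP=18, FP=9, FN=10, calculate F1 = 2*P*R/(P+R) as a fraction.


F1 = 2 * P * R / (P + R)
P = TP/(TP+FP) = 18/27 = 2/3
R = TP/(TP+FN) = 18/28 = 9/14
2 * P * R = 2 * 2/3 * 9/14 = 6/7
P + R = 2/3 + 9/14 = 55/42
F1 = 6/7 / 55/42 = 36/55

36/55


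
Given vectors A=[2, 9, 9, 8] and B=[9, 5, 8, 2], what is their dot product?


Dot product = sum of element-wise products
A[0]*B[0] = 2*9 = 18
A[1]*B[1] = 9*5 = 45
A[2]*B[2] = 9*8 = 72
A[3]*B[3] = 8*2 = 16
Sum = 18 + 45 + 72 + 16 = 151

151


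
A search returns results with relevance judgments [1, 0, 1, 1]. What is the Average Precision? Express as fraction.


Computing P@k for each relevant position:
Position 1: relevant, P@1 = 1/1 = 1
Position 2: not relevant
Position 3: relevant, P@3 = 2/3 = 2/3
Position 4: relevant, P@4 = 3/4 = 3/4
Sum of P@k = 1 + 2/3 + 3/4 = 29/12
AP = 29/12 / 3 = 29/36

29/36


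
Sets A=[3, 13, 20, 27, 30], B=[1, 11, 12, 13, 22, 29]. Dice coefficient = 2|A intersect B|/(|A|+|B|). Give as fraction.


A intersect B = [13]
|A intersect B| = 1
|A| = 5, |B| = 6
Dice = 2*1 / (5+6)
= 2 / 11 = 2/11

2/11


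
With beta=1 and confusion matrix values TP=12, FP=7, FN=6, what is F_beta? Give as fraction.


P = TP/(TP+FP) = 12/19 = 12/19
R = TP/(TP+FN) = 12/18 = 2/3
beta^2 = 1^2 = 1
(1 + beta^2) = 2
Numerator = (1+beta^2)*P*R = 16/19
Denominator = beta^2*P + R = 12/19 + 2/3 = 74/57
F_beta = 24/37

24/37


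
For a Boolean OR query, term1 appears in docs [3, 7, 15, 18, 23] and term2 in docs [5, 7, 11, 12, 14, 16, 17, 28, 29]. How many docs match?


Boolean OR: find union of posting lists
term1 docs: [3, 7, 15, 18, 23]
term2 docs: [5, 7, 11, 12, 14, 16, 17, 28, 29]
Union: [3, 5, 7, 11, 12, 14, 15, 16, 17, 18, 23, 28, 29]
|union| = 13

13


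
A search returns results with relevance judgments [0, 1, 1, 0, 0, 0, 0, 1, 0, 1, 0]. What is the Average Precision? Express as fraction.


Computing P@k for each relevant position:
Position 1: not relevant
Position 2: relevant, P@2 = 1/2 = 1/2
Position 3: relevant, P@3 = 2/3 = 2/3
Position 4: not relevant
Position 5: not relevant
Position 6: not relevant
Position 7: not relevant
Position 8: relevant, P@8 = 3/8 = 3/8
Position 9: not relevant
Position 10: relevant, P@10 = 4/10 = 2/5
Position 11: not relevant
Sum of P@k = 1/2 + 2/3 + 3/8 + 2/5 = 233/120
AP = 233/120 / 4 = 233/480

233/480


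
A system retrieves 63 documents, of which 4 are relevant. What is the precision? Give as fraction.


Precision = relevant_retrieved / total_retrieved
= 4 / 63
= 4 / (4 + 59)
= 4/63

4/63


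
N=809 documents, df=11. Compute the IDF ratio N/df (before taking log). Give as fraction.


IDF ratio = N / df
= 809 / 11
= 809/11

809/11


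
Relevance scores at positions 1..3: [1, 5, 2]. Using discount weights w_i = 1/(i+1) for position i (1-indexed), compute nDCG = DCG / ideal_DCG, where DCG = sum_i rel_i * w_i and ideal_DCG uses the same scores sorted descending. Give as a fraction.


Position discount weights w_i = 1/(i+1) for i=1..3:
Weights = [1/2, 1/3, 1/4]
Actual relevance: [1, 5, 2]
DCG = 1/2 + 5/3 + 2/4 = 8/3
Ideal relevance (sorted desc): [5, 2, 1]
Ideal DCG = 5/2 + 2/3 + 1/4 = 41/12
nDCG = DCG / ideal_DCG = 8/3 / 41/12 = 32/41

32/41


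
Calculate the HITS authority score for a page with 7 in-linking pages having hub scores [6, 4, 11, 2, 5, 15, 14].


Authority = sum of hub scores of in-linkers
In-link 1: hub score = 6
In-link 2: hub score = 4
In-link 3: hub score = 11
In-link 4: hub score = 2
In-link 5: hub score = 5
In-link 6: hub score = 15
In-link 7: hub score = 14
Authority = 6 + 4 + 11 + 2 + 5 + 15 + 14 = 57

57


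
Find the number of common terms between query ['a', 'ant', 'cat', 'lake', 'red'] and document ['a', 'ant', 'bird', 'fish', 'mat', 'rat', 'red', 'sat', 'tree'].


Query terms: ['a', 'ant', 'cat', 'lake', 'red']
Document terms: ['a', 'ant', 'bird', 'fish', 'mat', 'rat', 'red', 'sat', 'tree']
Common terms: ['a', 'ant', 'red']
Overlap count = 3

3


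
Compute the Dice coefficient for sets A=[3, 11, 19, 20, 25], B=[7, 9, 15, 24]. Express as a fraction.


A intersect B = []
|A intersect B| = 0
|A| = 5, |B| = 4
Dice = 2*0 / (5+4)
= 0 / 9 = 0

0


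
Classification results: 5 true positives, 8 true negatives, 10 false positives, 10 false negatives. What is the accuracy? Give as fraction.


Accuracy = (TP + TN) / (TP + TN + FP + FN)
TP + TN = 5 + 8 = 13
Total = 5 + 8 + 10 + 10 = 33
Accuracy = 13 / 33 = 13/33

13/33


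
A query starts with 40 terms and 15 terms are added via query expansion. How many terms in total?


Original terms: 40
Expansion terms: 15
Total = 40 + 15 = 55

55


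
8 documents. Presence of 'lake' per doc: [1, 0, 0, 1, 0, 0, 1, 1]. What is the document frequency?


Checking each document for 'lake':
Doc 1: present
Doc 2: absent
Doc 3: absent
Doc 4: present
Doc 5: absent
Doc 6: absent
Doc 7: present
Doc 8: present
df = sum of presences = 1 + 0 + 0 + 1 + 0 + 0 + 1 + 1 = 4

4


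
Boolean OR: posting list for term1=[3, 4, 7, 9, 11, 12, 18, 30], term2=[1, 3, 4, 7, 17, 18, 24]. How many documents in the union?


Boolean OR: find union of posting lists
term1 docs: [3, 4, 7, 9, 11, 12, 18, 30]
term2 docs: [1, 3, 4, 7, 17, 18, 24]
Union: [1, 3, 4, 7, 9, 11, 12, 17, 18, 24, 30]
|union| = 11

11


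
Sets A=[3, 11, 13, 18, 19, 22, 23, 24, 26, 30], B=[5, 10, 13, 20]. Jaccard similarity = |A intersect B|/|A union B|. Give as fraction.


A intersect B = [13]
|A intersect B| = 1
A union B = [3, 5, 10, 11, 13, 18, 19, 20, 22, 23, 24, 26, 30]
|A union B| = 13
Jaccard = 1/13 = 1/13

1/13


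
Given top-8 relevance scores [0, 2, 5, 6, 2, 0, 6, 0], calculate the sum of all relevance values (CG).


Cumulative Gain = sum of relevance scores
Position 1: rel=0, running sum=0
Position 2: rel=2, running sum=2
Position 3: rel=5, running sum=7
Position 4: rel=6, running sum=13
Position 5: rel=2, running sum=15
Position 6: rel=0, running sum=15
Position 7: rel=6, running sum=21
Position 8: rel=0, running sum=21
CG = 21

21


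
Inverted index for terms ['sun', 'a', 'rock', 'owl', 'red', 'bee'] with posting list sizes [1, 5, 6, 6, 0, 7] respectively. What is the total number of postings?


Summing posting list sizes:
'sun': 1 postings
'a': 5 postings
'rock': 6 postings
'owl': 6 postings
'red': 0 postings
'bee': 7 postings
Total = 1 + 5 + 6 + 6 + 0 + 7 = 25

25


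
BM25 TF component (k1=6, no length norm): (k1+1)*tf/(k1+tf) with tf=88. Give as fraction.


BM25 TF component = (k1+1)*tf / (k1+tf)
k1 = 6, tf = 88
Numerator = (6+1)*88 = 616
Denominator = 6 + 88 = 94
= 616/94 = 308/47

308/47


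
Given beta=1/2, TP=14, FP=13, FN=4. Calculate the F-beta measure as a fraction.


P = TP/(TP+FP) = 14/27 = 14/27
R = TP/(TP+FN) = 14/18 = 7/9
beta^2 = 1/2^2 = 1/4
(1 + beta^2) = 5/4
Numerator = (1+beta^2)*P*R = 245/486
Denominator = beta^2*P + R = 7/54 + 7/9 = 49/54
F_beta = 5/9

5/9


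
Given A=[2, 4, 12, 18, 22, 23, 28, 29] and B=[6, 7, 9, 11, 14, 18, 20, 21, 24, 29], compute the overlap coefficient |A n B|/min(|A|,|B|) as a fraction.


A intersect B = [18, 29]
|A intersect B| = 2
min(|A|, |B|) = min(8, 10) = 8
Overlap = 2 / 8 = 1/4

1/4


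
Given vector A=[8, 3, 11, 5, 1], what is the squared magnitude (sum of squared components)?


|A|^2 = sum of squared components
A[0]^2 = 8^2 = 64
A[1]^2 = 3^2 = 9
A[2]^2 = 11^2 = 121
A[3]^2 = 5^2 = 25
A[4]^2 = 1^2 = 1
Sum = 64 + 9 + 121 + 25 + 1 = 220

220


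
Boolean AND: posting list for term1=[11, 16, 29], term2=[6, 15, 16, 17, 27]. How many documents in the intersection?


Boolean AND: find intersection of posting lists
term1 docs: [11, 16, 29]
term2 docs: [6, 15, 16, 17, 27]
Intersection: [16]
|intersection| = 1

1


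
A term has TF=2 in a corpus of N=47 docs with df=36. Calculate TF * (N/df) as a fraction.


TF * (N/df)
= 2 * (47/36)
= 2 * 47/36
= 47/18

47/18


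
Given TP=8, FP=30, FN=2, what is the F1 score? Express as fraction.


F1 = 2 * P * R / (P + R)
P = TP/(TP+FP) = 8/38 = 4/19
R = TP/(TP+FN) = 8/10 = 4/5
2 * P * R = 2 * 4/19 * 4/5 = 32/95
P + R = 4/19 + 4/5 = 96/95
F1 = 32/95 / 96/95 = 1/3

1/3


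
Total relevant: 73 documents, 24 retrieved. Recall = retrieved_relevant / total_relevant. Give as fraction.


Recall = retrieved_relevant / total_relevant
= 24 / 73
= 24 / (24 + 49)
= 24/73

24/73


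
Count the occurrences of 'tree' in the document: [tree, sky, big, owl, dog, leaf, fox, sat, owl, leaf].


Document has 10 words
Scanning for 'tree':
Found at positions: [0]
Count = 1

1


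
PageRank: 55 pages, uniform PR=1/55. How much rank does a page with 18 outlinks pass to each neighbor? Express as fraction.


Initial PR = 1/55 = 1/55
Outlinks = 18
Contribution per link = PR / outlinks
= 1/55 / 18
= 1/990

1/990


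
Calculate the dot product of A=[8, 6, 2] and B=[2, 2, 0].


Dot product = sum of element-wise products
A[0]*B[0] = 8*2 = 16
A[1]*B[1] = 6*2 = 12
A[2]*B[2] = 2*0 = 0
Sum = 16 + 12 + 0 = 28

28


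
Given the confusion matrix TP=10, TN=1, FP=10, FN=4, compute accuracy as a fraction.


Accuracy = (TP + TN) / (TP + TN + FP + FN)
TP + TN = 10 + 1 = 11
Total = 10 + 1 + 10 + 4 = 25
Accuracy = 11 / 25 = 11/25

11/25


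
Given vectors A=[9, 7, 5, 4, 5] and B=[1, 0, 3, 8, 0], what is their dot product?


Dot product = sum of element-wise products
A[0]*B[0] = 9*1 = 9
A[1]*B[1] = 7*0 = 0
A[2]*B[2] = 5*3 = 15
A[3]*B[3] = 4*8 = 32
A[4]*B[4] = 5*0 = 0
Sum = 9 + 0 + 15 + 32 + 0 = 56

56


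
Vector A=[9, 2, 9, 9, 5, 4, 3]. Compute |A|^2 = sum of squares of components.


|A|^2 = sum of squared components
A[0]^2 = 9^2 = 81
A[1]^2 = 2^2 = 4
A[2]^2 = 9^2 = 81
A[3]^2 = 9^2 = 81
A[4]^2 = 5^2 = 25
A[5]^2 = 4^2 = 16
A[6]^2 = 3^2 = 9
Sum = 81 + 4 + 81 + 81 + 25 + 16 + 9 = 297

297


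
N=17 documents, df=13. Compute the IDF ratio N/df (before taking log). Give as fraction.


IDF ratio = N / df
= 17 / 13
= 17/13

17/13


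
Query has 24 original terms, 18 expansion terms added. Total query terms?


Original terms: 24
Expansion terms: 18
Total = 24 + 18 = 42

42


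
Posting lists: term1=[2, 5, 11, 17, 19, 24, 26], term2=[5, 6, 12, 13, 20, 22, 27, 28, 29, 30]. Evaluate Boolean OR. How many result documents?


Boolean OR: find union of posting lists
term1 docs: [2, 5, 11, 17, 19, 24, 26]
term2 docs: [5, 6, 12, 13, 20, 22, 27, 28, 29, 30]
Union: [2, 5, 6, 11, 12, 13, 17, 19, 20, 22, 24, 26, 27, 28, 29, 30]
|union| = 16

16


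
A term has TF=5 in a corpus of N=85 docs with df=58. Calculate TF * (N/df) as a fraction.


TF * (N/df)
= 5 * (85/58)
= 5 * 85/58
= 425/58

425/58


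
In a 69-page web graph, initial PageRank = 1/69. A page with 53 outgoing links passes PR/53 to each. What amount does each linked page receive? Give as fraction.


Initial PR = 1/69 = 1/69
Outlinks = 53
Contribution per link = PR / outlinks
= 1/69 / 53
= 1/3657

1/3657


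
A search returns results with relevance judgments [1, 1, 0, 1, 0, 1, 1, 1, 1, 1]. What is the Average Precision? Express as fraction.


Computing P@k for each relevant position:
Position 1: relevant, P@1 = 1/1 = 1
Position 2: relevant, P@2 = 2/2 = 1
Position 3: not relevant
Position 4: relevant, P@4 = 3/4 = 3/4
Position 5: not relevant
Position 6: relevant, P@6 = 4/6 = 2/3
Position 7: relevant, P@7 = 5/7 = 5/7
Position 8: relevant, P@8 = 6/8 = 3/4
Position 9: relevant, P@9 = 7/9 = 7/9
Position 10: relevant, P@10 = 8/10 = 4/5
Sum of P@k = 1 + 1 + 3/4 + 2/3 + 5/7 + 3/4 + 7/9 + 4/5 = 4069/630
AP = 4069/630 / 8 = 4069/5040

4069/5040


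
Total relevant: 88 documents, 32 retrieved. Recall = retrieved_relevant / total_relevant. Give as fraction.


Recall = retrieved_relevant / total_relevant
= 32 / 88
= 32 / (32 + 56)
= 4/11

4/11


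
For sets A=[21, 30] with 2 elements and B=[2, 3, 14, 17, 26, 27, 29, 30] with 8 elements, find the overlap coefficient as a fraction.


A intersect B = [30]
|A intersect B| = 1
min(|A|, |B|) = min(2, 8) = 2
Overlap = 1 / 2 = 1/2

1/2


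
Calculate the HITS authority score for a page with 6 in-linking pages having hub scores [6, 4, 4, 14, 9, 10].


Authority = sum of hub scores of in-linkers
In-link 1: hub score = 6
In-link 2: hub score = 4
In-link 3: hub score = 4
In-link 4: hub score = 14
In-link 5: hub score = 9
In-link 6: hub score = 10
Authority = 6 + 4 + 4 + 14 + 9 + 10 = 47

47


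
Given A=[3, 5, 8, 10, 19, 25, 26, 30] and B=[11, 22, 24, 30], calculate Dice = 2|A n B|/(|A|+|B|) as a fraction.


A intersect B = [30]
|A intersect B| = 1
|A| = 8, |B| = 4
Dice = 2*1 / (8+4)
= 2 / 12 = 1/6

1/6


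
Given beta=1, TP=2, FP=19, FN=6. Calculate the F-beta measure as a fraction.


P = TP/(TP+FP) = 2/21 = 2/21
R = TP/(TP+FN) = 2/8 = 1/4
beta^2 = 1^2 = 1
(1 + beta^2) = 2
Numerator = (1+beta^2)*P*R = 1/21
Denominator = beta^2*P + R = 2/21 + 1/4 = 29/84
F_beta = 4/29

4/29


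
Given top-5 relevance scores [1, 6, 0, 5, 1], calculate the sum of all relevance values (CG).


Cumulative Gain = sum of relevance scores
Position 1: rel=1, running sum=1
Position 2: rel=6, running sum=7
Position 3: rel=0, running sum=7
Position 4: rel=5, running sum=12
Position 5: rel=1, running sum=13
CG = 13

13


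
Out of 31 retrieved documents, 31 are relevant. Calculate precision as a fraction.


Precision = relevant_retrieved / total_retrieved
= 31 / 31
= 31 / (31 + 0)
= 1

1


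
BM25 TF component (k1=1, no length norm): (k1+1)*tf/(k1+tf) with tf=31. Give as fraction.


BM25 TF component = (k1+1)*tf / (k1+tf)
k1 = 1, tf = 31
Numerator = (1+1)*31 = 62
Denominator = 1 + 31 = 32
= 62/32 = 31/16

31/16


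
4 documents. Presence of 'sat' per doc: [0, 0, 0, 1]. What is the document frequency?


Checking each document for 'sat':
Doc 1: absent
Doc 2: absent
Doc 3: absent
Doc 4: present
df = sum of presences = 0 + 0 + 0 + 1 = 1

1


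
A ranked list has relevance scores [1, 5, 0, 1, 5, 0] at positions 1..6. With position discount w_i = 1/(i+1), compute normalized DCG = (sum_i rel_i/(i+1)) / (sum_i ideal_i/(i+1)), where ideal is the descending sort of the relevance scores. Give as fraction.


Position discount weights w_i = 1/(i+1) for i=1..6:
Weights = [1/2, 1/3, 1/4, 1/5, 1/6, 1/7]
Actual relevance: [1, 5, 0, 1, 5, 0]
DCG = 1/2 + 5/3 + 0/4 + 1/5 + 5/6 + 0/7 = 16/5
Ideal relevance (sorted desc): [5, 5, 1, 1, 0, 0]
Ideal DCG = 5/2 + 5/3 + 1/4 + 1/5 + 0/6 + 0/7 = 277/60
nDCG = DCG / ideal_DCG = 16/5 / 277/60 = 192/277

192/277


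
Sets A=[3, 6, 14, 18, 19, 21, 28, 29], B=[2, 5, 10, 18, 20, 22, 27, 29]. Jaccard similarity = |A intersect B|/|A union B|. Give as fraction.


A intersect B = [18, 29]
|A intersect B| = 2
A union B = [2, 3, 5, 6, 10, 14, 18, 19, 20, 21, 22, 27, 28, 29]
|A union B| = 14
Jaccard = 2/14 = 1/7

1/7


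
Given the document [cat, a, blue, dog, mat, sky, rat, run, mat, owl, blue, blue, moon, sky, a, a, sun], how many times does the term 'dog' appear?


Document has 17 words
Scanning for 'dog':
Found at positions: [3]
Count = 1

1


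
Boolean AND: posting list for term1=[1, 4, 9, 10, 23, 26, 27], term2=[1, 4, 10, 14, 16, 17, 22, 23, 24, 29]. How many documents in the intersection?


Boolean AND: find intersection of posting lists
term1 docs: [1, 4, 9, 10, 23, 26, 27]
term2 docs: [1, 4, 10, 14, 16, 17, 22, 23, 24, 29]
Intersection: [1, 4, 10, 23]
|intersection| = 4

4


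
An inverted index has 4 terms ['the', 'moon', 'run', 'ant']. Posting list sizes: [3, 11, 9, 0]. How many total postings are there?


Summing posting list sizes:
'the': 3 postings
'moon': 11 postings
'run': 9 postings
'ant': 0 postings
Total = 3 + 11 + 9 + 0 = 23

23


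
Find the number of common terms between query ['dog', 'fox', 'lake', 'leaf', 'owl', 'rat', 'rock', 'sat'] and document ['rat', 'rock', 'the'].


Query terms: ['dog', 'fox', 'lake', 'leaf', 'owl', 'rat', 'rock', 'sat']
Document terms: ['rat', 'rock', 'the']
Common terms: ['rat', 'rock']
Overlap count = 2

2


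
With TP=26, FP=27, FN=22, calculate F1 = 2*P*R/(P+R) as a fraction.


F1 = 2 * P * R / (P + R)
P = TP/(TP+FP) = 26/53 = 26/53
R = TP/(TP+FN) = 26/48 = 13/24
2 * P * R = 2 * 26/53 * 13/24 = 169/318
P + R = 26/53 + 13/24 = 1313/1272
F1 = 169/318 / 1313/1272 = 52/101

52/101


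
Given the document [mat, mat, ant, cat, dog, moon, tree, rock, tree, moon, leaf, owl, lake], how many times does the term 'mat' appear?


Document has 13 words
Scanning for 'mat':
Found at positions: [0, 1]
Count = 2

2


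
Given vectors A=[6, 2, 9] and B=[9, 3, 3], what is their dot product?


Dot product = sum of element-wise products
A[0]*B[0] = 6*9 = 54
A[1]*B[1] = 2*3 = 6
A[2]*B[2] = 9*3 = 27
Sum = 54 + 6 + 27 = 87

87


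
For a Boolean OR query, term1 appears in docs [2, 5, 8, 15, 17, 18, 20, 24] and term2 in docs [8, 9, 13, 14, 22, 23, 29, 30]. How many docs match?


Boolean OR: find union of posting lists
term1 docs: [2, 5, 8, 15, 17, 18, 20, 24]
term2 docs: [8, 9, 13, 14, 22, 23, 29, 30]
Union: [2, 5, 8, 9, 13, 14, 15, 17, 18, 20, 22, 23, 24, 29, 30]
|union| = 15

15


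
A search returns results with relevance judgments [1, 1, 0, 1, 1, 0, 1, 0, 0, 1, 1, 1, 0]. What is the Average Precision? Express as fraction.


Computing P@k for each relevant position:
Position 1: relevant, P@1 = 1/1 = 1
Position 2: relevant, P@2 = 2/2 = 1
Position 3: not relevant
Position 4: relevant, P@4 = 3/4 = 3/4
Position 5: relevant, P@5 = 4/5 = 4/5
Position 6: not relevant
Position 7: relevant, P@7 = 5/7 = 5/7
Position 8: not relevant
Position 9: not relevant
Position 10: relevant, P@10 = 6/10 = 3/5
Position 11: relevant, P@11 = 7/11 = 7/11
Position 12: relevant, P@12 = 8/12 = 2/3
Position 13: not relevant
Sum of P@k = 1 + 1 + 3/4 + 4/5 + 5/7 + 3/5 + 7/11 + 2/3 = 28493/4620
AP = 28493/4620 / 8 = 28493/36960

28493/36960


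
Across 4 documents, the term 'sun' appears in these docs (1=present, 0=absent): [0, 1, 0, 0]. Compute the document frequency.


Checking each document for 'sun':
Doc 1: absent
Doc 2: present
Doc 3: absent
Doc 4: absent
df = sum of presences = 0 + 1 + 0 + 0 = 1

1


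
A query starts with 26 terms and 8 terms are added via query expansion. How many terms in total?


Original terms: 26
Expansion terms: 8
Total = 26 + 8 = 34

34


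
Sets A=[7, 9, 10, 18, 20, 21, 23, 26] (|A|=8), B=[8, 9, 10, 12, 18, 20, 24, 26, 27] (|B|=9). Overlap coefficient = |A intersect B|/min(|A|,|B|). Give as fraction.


A intersect B = [9, 10, 18, 20, 26]
|A intersect B| = 5
min(|A|, |B|) = min(8, 9) = 8
Overlap = 5 / 8 = 5/8

5/8


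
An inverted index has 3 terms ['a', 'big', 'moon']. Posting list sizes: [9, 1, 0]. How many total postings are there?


Summing posting list sizes:
'a': 9 postings
'big': 1 postings
'moon': 0 postings
Total = 9 + 1 + 0 = 10

10


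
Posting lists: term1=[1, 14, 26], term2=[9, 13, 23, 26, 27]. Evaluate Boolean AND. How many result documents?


Boolean AND: find intersection of posting lists
term1 docs: [1, 14, 26]
term2 docs: [9, 13, 23, 26, 27]
Intersection: [26]
|intersection| = 1

1


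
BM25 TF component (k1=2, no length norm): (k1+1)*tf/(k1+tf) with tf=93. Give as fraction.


BM25 TF component = (k1+1)*tf / (k1+tf)
k1 = 2, tf = 93
Numerator = (2+1)*93 = 279
Denominator = 2 + 93 = 95
= 279/95 = 279/95

279/95


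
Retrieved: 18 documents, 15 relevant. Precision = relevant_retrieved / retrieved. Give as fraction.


Precision = relevant_retrieved / total_retrieved
= 15 / 18
= 15 / (15 + 3)
= 5/6

5/6


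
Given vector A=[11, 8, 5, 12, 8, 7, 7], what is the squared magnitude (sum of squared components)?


|A|^2 = sum of squared components
A[0]^2 = 11^2 = 121
A[1]^2 = 8^2 = 64
A[2]^2 = 5^2 = 25
A[3]^2 = 12^2 = 144
A[4]^2 = 8^2 = 64
A[5]^2 = 7^2 = 49
A[6]^2 = 7^2 = 49
Sum = 121 + 64 + 25 + 144 + 64 + 49 + 49 = 516

516


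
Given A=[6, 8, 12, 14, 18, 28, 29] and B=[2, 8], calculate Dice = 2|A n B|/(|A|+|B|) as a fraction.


A intersect B = [8]
|A intersect B| = 1
|A| = 7, |B| = 2
Dice = 2*1 / (7+2)
= 2 / 9 = 2/9

2/9


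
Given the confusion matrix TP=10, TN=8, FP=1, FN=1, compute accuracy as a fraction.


Accuracy = (TP + TN) / (TP + TN + FP + FN)
TP + TN = 10 + 8 = 18
Total = 10 + 8 + 1 + 1 = 20
Accuracy = 18 / 20 = 9/10

9/10


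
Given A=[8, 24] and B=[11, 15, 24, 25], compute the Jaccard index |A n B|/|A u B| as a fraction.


A intersect B = [24]
|A intersect B| = 1
A union B = [8, 11, 15, 24, 25]
|A union B| = 5
Jaccard = 1/5 = 1/5

1/5


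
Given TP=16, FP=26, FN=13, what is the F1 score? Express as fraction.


F1 = 2 * P * R / (P + R)
P = TP/(TP+FP) = 16/42 = 8/21
R = TP/(TP+FN) = 16/29 = 16/29
2 * P * R = 2 * 8/21 * 16/29 = 256/609
P + R = 8/21 + 16/29 = 568/609
F1 = 256/609 / 568/609 = 32/71

32/71


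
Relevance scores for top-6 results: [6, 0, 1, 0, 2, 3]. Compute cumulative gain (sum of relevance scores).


Cumulative Gain = sum of relevance scores
Position 1: rel=6, running sum=6
Position 2: rel=0, running sum=6
Position 3: rel=1, running sum=7
Position 4: rel=0, running sum=7
Position 5: rel=2, running sum=9
Position 6: rel=3, running sum=12
CG = 12

12


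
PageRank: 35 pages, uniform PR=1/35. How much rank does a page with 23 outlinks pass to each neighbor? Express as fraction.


Initial PR = 1/35 = 1/35
Outlinks = 23
Contribution per link = PR / outlinks
= 1/35 / 23
= 1/805

1/805


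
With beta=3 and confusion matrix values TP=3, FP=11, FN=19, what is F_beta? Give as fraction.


P = TP/(TP+FP) = 3/14 = 3/14
R = TP/(TP+FN) = 3/22 = 3/22
beta^2 = 3^2 = 9
(1 + beta^2) = 10
Numerator = (1+beta^2)*P*R = 45/154
Denominator = beta^2*P + R = 27/14 + 3/22 = 159/77
F_beta = 15/106

15/106


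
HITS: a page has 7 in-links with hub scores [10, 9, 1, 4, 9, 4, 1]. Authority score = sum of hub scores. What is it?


Authority = sum of hub scores of in-linkers
In-link 1: hub score = 10
In-link 2: hub score = 9
In-link 3: hub score = 1
In-link 4: hub score = 4
In-link 5: hub score = 9
In-link 6: hub score = 4
In-link 7: hub score = 1
Authority = 10 + 9 + 1 + 4 + 9 + 4 + 1 = 38

38


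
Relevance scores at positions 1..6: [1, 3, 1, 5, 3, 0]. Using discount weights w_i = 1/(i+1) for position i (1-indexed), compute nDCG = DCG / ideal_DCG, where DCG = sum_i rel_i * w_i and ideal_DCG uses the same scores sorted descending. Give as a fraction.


Position discount weights w_i = 1/(i+1) for i=1..6:
Weights = [1/2, 1/3, 1/4, 1/5, 1/6, 1/7]
Actual relevance: [1, 3, 1, 5, 3, 0]
DCG = 1/2 + 3/3 + 1/4 + 5/5 + 3/6 + 0/7 = 13/4
Ideal relevance (sorted desc): [5, 3, 3, 1, 1, 0]
Ideal DCG = 5/2 + 3/3 + 3/4 + 1/5 + 1/6 + 0/7 = 277/60
nDCG = DCG / ideal_DCG = 13/4 / 277/60 = 195/277

195/277


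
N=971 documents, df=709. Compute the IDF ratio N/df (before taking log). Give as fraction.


IDF ratio = N / df
= 971 / 709
= 971/709

971/709


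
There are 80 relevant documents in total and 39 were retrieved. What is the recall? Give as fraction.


Recall = retrieved_relevant / total_relevant
= 39 / 80
= 39 / (39 + 41)
= 39/80

39/80


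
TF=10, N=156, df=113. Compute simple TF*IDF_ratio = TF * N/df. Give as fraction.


TF * (N/df)
= 10 * (156/113)
= 10 * 156/113
= 1560/113

1560/113


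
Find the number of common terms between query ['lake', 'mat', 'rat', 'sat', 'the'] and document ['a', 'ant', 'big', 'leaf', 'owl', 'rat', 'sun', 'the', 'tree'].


Query terms: ['lake', 'mat', 'rat', 'sat', 'the']
Document terms: ['a', 'ant', 'big', 'leaf', 'owl', 'rat', 'sun', 'the', 'tree']
Common terms: ['rat', 'the']
Overlap count = 2

2


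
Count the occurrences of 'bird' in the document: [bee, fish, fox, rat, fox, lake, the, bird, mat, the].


Document has 10 words
Scanning for 'bird':
Found at positions: [7]
Count = 1

1


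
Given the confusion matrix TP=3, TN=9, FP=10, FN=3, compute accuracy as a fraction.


Accuracy = (TP + TN) / (TP + TN + FP + FN)
TP + TN = 3 + 9 = 12
Total = 3 + 9 + 10 + 3 = 25
Accuracy = 12 / 25 = 12/25

12/25


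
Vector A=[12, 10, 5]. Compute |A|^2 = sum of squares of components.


|A|^2 = sum of squared components
A[0]^2 = 12^2 = 144
A[1]^2 = 10^2 = 100
A[2]^2 = 5^2 = 25
Sum = 144 + 100 + 25 = 269

269


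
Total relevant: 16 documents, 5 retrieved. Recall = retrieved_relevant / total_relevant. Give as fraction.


Recall = retrieved_relevant / total_relevant
= 5 / 16
= 5 / (5 + 11)
= 5/16

5/16


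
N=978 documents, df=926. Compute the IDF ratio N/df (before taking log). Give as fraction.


IDF ratio = N / df
= 978 / 926
= 489/463

489/463


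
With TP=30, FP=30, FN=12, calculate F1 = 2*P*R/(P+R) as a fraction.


F1 = 2 * P * R / (P + R)
P = TP/(TP+FP) = 30/60 = 1/2
R = TP/(TP+FN) = 30/42 = 5/7
2 * P * R = 2 * 1/2 * 5/7 = 5/7
P + R = 1/2 + 5/7 = 17/14
F1 = 5/7 / 17/14 = 10/17

10/17


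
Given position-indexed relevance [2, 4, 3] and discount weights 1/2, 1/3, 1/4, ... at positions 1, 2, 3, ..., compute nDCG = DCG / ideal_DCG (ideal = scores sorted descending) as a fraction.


Position discount weights w_i = 1/(i+1) for i=1..3:
Weights = [1/2, 1/3, 1/4]
Actual relevance: [2, 4, 3]
DCG = 2/2 + 4/3 + 3/4 = 37/12
Ideal relevance (sorted desc): [4, 3, 2]
Ideal DCG = 4/2 + 3/3 + 2/4 = 7/2
nDCG = DCG / ideal_DCG = 37/12 / 7/2 = 37/42

37/42


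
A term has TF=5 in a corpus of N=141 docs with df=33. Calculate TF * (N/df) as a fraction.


TF * (N/df)
= 5 * (141/33)
= 5 * 47/11
= 235/11

235/11


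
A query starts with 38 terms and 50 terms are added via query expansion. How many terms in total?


Original terms: 38
Expansion terms: 50
Total = 38 + 50 = 88

88


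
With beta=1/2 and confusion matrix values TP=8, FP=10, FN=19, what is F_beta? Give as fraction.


P = TP/(TP+FP) = 8/18 = 4/9
R = TP/(TP+FN) = 8/27 = 8/27
beta^2 = 1/2^2 = 1/4
(1 + beta^2) = 5/4
Numerator = (1+beta^2)*P*R = 40/243
Denominator = beta^2*P + R = 1/9 + 8/27 = 11/27
F_beta = 40/99

40/99


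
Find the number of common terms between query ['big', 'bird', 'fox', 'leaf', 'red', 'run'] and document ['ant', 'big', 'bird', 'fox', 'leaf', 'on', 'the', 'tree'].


Query terms: ['big', 'bird', 'fox', 'leaf', 'red', 'run']
Document terms: ['ant', 'big', 'bird', 'fox', 'leaf', 'on', 'the', 'tree']
Common terms: ['big', 'bird', 'fox', 'leaf']
Overlap count = 4

4


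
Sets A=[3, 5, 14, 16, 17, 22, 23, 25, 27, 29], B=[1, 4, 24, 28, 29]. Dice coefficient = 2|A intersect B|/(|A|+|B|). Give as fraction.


A intersect B = [29]
|A intersect B| = 1
|A| = 10, |B| = 5
Dice = 2*1 / (10+5)
= 2 / 15 = 2/15

2/15


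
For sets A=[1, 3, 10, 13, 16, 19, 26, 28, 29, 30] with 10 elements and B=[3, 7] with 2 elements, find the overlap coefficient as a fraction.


A intersect B = [3]
|A intersect B| = 1
min(|A|, |B|) = min(10, 2) = 2
Overlap = 1 / 2 = 1/2

1/2


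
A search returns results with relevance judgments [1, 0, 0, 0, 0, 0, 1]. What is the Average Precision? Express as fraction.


Computing P@k for each relevant position:
Position 1: relevant, P@1 = 1/1 = 1
Position 2: not relevant
Position 3: not relevant
Position 4: not relevant
Position 5: not relevant
Position 6: not relevant
Position 7: relevant, P@7 = 2/7 = 2/7
Sum of P@k = 1 + 2/7 = 9/7
AP = 9/7 / 2 = 9/14

9/14


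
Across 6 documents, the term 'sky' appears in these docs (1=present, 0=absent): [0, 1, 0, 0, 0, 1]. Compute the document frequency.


Checking each document for 'sky':
Doc 1: absent
Doc 2: present
Doc 3: absent
Doc 4: absent
Doc 5: absent
Doc 6: present
df = sum of presences = 0 + 1 + 0 + 0 + 0 + 1 = 2

2


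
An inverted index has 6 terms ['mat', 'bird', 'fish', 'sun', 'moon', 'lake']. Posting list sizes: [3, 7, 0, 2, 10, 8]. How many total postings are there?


Summing posting list sizes:
'mat': 3 postings
'bird': 7 postings
'fish': 0 postings
'sun': 2 postings
'moon': 10 postings
'lake': 8 postings
Total = 3 + 7 + 0 + 2 + 10 + 8 = 30

30


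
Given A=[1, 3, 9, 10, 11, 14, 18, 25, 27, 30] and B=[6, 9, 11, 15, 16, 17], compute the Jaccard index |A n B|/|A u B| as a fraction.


A intersect B = [9, 11]
|A intersect B| = 2
A union B = [1, 3, 6, 9, 10, 11, 14, 15, 16, 17, 18, 25, 27, 30]
|A union B| = 14
Jaccard = 2/14 = 1/7

1/7


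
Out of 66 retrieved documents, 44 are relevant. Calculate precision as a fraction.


Precision = relevant_retrieved / total_retrieved
= 44 / 66
= 44 / (44 + 22)
= 2/3

2/3


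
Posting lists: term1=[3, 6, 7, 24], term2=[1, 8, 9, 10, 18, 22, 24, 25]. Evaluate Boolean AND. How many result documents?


Boolean AND: find intersection of posting lists
term1 docs: [3, 6, 7, 24]
term2 docs: [1, 8, 9, 10, 18, 22, 24, 25]
Intersection: [24]
|intersection| = 1

1


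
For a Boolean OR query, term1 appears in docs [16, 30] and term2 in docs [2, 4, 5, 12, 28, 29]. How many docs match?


Boolean OR: find union of posting lists
term1 docs: [16, 30]
term2 docs: [2, 4, 5, 12, 28, 29]
Union: [2, 4, 5, 12, 16, 28, 29, 30]
|union| = 8

8


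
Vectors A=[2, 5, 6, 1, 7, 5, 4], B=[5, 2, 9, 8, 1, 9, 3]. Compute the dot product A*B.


Dot product = sum of element-wise products
A[0]*B[0] = 2*5 = 10
A[1]*B[1] = 5*2 = 10
A[2]*B[2] = 6*9 = 54
A[3]*B[3] = 1*8 = 8
A[4]*B[4] = 7*1 = 7
A[5]*B[5] = 5*9 = 45
A[6]*B[6] = 4*3 = 12
Sum = 10 + 10 + 54 + 8 + 7 + 45 + 12 = 146

146


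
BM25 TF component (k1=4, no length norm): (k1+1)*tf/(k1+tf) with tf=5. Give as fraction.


BM25 TF component = (k1+1)*tf / (k1+tf)
k1 = 4, tf = 5
Numerator = (4+1)*5 = 25
Denominator = 4 + 5 = 9
= 25/9 = 25/9

25/9


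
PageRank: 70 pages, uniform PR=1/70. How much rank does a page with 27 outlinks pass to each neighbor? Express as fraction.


Initial PR = 1/70 = 1/70
Outlinks = 27
Contribution per link = PR / outlinks
= 1/70 / 27
= 1/1890

1/1890


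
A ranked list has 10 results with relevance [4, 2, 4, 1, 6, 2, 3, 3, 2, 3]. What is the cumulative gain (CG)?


Cumulative Gain = sum of relevance scores
Position 1: rel=4, running sum=4
Position 2: rel=2, running sum=6
Position 3: rel=4, running sum=10
Position 4: rel=1, running sum=11
Position 5: rel=6, running sum=17
Position 6: rel=2, running sum=19
Position 7: rel=3, running sum=22
Position 8: rel=3, running sum=25
Position 9: rel=2, running sum=27
Position 10: rel=3, running sum=30
CG = 30

30


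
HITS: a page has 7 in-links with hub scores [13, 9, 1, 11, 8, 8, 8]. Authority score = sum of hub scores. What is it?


Authority = sum of hub scores of in-linkers
In-link 1: hub score = 13
In-link 2: hub score = 9
In-link 3: hub score = 1
In-link 4: hub score = 11
In-link 5: hub score = 8
In-link 6: hub score = 8
In-link 7: hub score = 8
Authority = 13 + 9 + 1 + 11 + 8 + 8 + 8 = 58

58


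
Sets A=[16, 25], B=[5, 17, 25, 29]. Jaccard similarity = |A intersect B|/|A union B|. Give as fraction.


A intersect B = [25]
|A intersect B| = 1
A union B = [5, 16, 17, 25, 29]
|A union B| = 5
Jaccard = 1/5 = 1/5

1/5


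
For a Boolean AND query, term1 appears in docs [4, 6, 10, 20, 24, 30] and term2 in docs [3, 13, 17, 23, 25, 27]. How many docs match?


Boolean AND: find intersection of posting lists
term1 docs: [4, 6, 10, 20, 24, 30]
term2 docs: [3, 13, 17, 23, 25, 27]
Intersection: []
|intersection| = 0

0


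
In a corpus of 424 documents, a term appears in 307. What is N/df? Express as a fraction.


IDF ratio = N / df
= 424 / 307
= 424/307

424/307


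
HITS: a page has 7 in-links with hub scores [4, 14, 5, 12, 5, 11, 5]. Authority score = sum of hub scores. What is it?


Authority = sum of hub scores of in-linkers
In-link 1: hub score = 4
In-link 2: hub score = 14
In-link 3: hub score = 5
In-link 4: hub score = 12
In-link 5: hub score = 5
In-link 6: hub score = 11
In-link 7: hub score = 5
Authority = 4 + 14 + 5 + 12 + 5 + 11 + 5 = 56

56


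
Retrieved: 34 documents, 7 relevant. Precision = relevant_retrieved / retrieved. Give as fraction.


Precision = relevant_retrieved / total_retrieved
= 7 / 34
= 7 / (7 + 27)
= 7/34

7/34


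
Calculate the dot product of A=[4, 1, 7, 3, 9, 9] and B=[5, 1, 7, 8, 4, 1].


Dot product = sum of element-wise products
A[0]*B[0] = 4*5 = 20
A[1]*B[1] = 1*1 = 1
A[2]*B[2] = 7*7 = 49
A[3]*B[3] = 3*8 = 24
A[4]*B[4] = 9*4 = 36
A[5]*B[5] = 9*1 = 9
Sum = 20 + 1 + 49 + 24 + 36 + 9 = 139

139
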